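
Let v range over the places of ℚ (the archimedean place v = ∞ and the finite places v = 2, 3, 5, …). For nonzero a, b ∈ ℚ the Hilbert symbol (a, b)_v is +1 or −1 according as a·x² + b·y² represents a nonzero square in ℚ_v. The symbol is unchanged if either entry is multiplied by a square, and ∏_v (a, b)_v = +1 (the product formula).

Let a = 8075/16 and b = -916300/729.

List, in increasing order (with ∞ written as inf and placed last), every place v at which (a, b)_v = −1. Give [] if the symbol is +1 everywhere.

Mod squares: a ≡ 323, b ≡ -187. Check v ∈ {∞, 2, 3, 5, 7, 11, 17, 19}.
v=2: v_2(a)=-4, v_2(b)=2; units ≡ 3, 5 (mod 8); ε·ε+αω+βω = 1·0+-4·1+2·1 ≡ 0  ⇒  (a,b)_2 = +1.
v=∞: 323 > 0 and -187 < 0  ⇒  (a,b)_∞ = +1.
v=7: a=7^0·(≡2), b=7^2·(≡4) mod 7; (2|7)=+1, (4|7)=+1; (−1)^{0·2·3}·(+1)^2·(+1)^0 = +1.
v=5: a=5^2·(≡3), b=5^2·(≡2) mod 5; (3|5)=-1, (2|5)=-1; (−1)^{2·2·2}·(-1)^2·(-1)^2 = +1.
v=3: a=3^0·(≡2), b=3^-6·(≡2) mod 3; (2|3)=-1, (2|3)=-1; (−1)^{0·-6·1}·(-1)^-6·(-1)^0 = +1.
v=19: a=19^1·(≡4), b=19^0·(≡10) mod 19; (4|19)=+1, (10|19)=-1; (−1)^{1·0·9}·(+1)^0·(-1)^1 = -1.
v=11: a=11^0·(≡9), b=11^1·(≡1) mod 11; (9|11)=+1, (1|11)=+1; (−1)^{0·1·5}·(+1)^1·(+1)^0 = +1.
v=17: a=17^1·(≡1), b=17^1·(≡5) mod 17; (1|17)=+1, (5|17)=-1; (−1)^{1·1·8}·(+1)^1·(-1)^1 = -1.
Ram(323, -187) = {17, 19}; no ℚ_17-point on the conic.

[17, 19]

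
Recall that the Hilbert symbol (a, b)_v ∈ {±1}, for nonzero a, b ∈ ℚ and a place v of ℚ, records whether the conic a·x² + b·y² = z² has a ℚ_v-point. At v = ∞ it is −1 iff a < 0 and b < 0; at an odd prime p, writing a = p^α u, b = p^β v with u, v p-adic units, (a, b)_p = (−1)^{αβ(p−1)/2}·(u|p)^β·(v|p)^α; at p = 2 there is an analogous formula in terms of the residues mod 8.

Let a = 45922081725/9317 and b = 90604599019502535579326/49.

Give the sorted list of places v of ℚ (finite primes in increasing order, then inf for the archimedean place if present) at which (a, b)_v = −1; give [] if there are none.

(a, b) ≡ (17017, 494) mod (ℚ^×)²; places V = {2, 3, 5, 7, 11, 13, 17, 19, 31, ∞}.
(a,b)_3: α=2, u≡1; β=0, v≡2 (mod 3); (1|3)=+1, (2|3)=-1; sign (−1)^0·+1^0·-1^2 = +1.
(a,b)_11: α=-3, u≡2; β=4, v≡10 (mod 11); (2|11)=-1, (10|11)=-1; sign (−1)^0·-1^4·-1^-3 = -1.
(a,b)_5: α=2, u≡2; β=0, v≡4 (mod 5); (2|5)=-1, (4|5)=+1; sign (−1)^0·-1^0·+1^2 = +1.
(a,b)_7: α=-1, u≡2; β=-2, v≡1 (mod 7); (2|7)=+1, (1|7)=+1; sign (−1)^0·+1^-2·+1^-1 = +1.
(a,b)_2: α=0, β=1; u≡1, v≡7 (mod 8); ε(u)ε(v)=0·1, αω(v)=0·0, βω(u)=1·0; sum ≡ 0  ⇒  +1.
(a,b)_13: α=1, u≡9; β=3, v≡4 (mod 13); (9|13)=+1, (4|13)=+1; sign (−1)^0·+1^3·+1^1 = +1.
(a,b)_∞: sgn(17017)=+, sgn(494)=+, so +1.
(a,b)_19: α=0, u≡2; β=1, v≡4 (mod 19); (2|19)=-1, (4|19)=+1; sign (−1)^0·-1^1·+1^0 = -1.
(a,b)_17: α=1, u≡13; β=4, v≡13 (mod 17); (13|17)=+1, (13|17)=+1; sign (−1)^0·+1^4·+1^1 = +1.
(a,b)_31: α=4, u≡11; β=6, v≡26 (mod 31); (11|31)=-1, (26|31)=-1; sign (−1)^0·-1^6·-1^4 = +1.
|Ram(17017, 494)| = 2, even; anisotropic at {11, 19}.

[11, 19]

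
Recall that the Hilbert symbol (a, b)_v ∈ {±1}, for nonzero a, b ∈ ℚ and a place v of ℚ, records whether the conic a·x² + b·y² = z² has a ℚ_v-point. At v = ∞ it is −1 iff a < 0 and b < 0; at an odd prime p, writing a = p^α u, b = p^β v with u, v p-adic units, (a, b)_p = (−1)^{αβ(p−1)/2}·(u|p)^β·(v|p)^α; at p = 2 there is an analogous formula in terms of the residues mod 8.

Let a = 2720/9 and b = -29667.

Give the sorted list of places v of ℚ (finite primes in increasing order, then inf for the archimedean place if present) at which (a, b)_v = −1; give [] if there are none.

Mod squares: a ≡ 170, b ≡ -29667. Check v ∈ {∞, 2, 3, 5, 11, 17, 29, 31}.
v=5: a=5^1·(≡1), b=5^0·(≡3) mod 5; (1|5)=+1, (3|5)=-1; (−1)^{1·0·2}·(+1)^0·(-1)^1 = -1.
v=3: a=3^-2·(≡2), b=3^1·(≡2) mod 3; (2|3)=-1, (2|3)=-1; (−1)^{-2·1·1}·(-1)^1·(-1)^-2 = -1.
v=31: a=31^0·(≡6), b=31^1·(≡4) mod 31; (6|31)=-1, (4|31)=+1; (−1)^{0·1·15}·(-1)^1·(+1)^0 = -1.
v=17: a=17^1·(≡14), b=17^0·(≡15) mod 17; (14|17)=-1, (15|17)=+1; (−1)^{1·0·8}·(-1)^0·(+1)^1 = +1.
v=2: v_2(a)=5, v_2(b)=0; units ≡ 5, 5 (mod 8); ε·ε+αω+βω = 0·0+5·1+0·1 ≡ 1  ⇒  (a,b)_2 = -1.
v=11: a=11^0·(≡4), b=11^1·(≡9) mod 11; (4|11)=+1, (9|11)=+1; (−1)^{0·1·5}·(+1)^1·(+1)^0 = +1.
v=29: a=29^0·(≡9), b=29^1·(≡21) mod 29; (9|29)=+1, (21|29)=-1; (−1)^{0·1·14}·(+1)^1·(-1)^0 = +1.
v=∞: 170 > 0 and -29667 < 0  ⇒  (a,b)_∞ = +1.
(170, -29667 / ℚ) ramifies at {2, 3, 5, 31}: a division algebra.

[2, 3, 5, 31]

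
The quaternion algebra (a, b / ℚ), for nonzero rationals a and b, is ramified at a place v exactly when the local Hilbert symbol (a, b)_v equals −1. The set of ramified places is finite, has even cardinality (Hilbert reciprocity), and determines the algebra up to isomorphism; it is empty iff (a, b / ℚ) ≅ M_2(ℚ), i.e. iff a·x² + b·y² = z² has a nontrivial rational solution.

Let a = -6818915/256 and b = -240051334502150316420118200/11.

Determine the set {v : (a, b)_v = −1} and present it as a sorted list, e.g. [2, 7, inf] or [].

[2, 5, 11, inf]

(a, b) ≡ (-6818915, -27962) mod (ℚ^×)²; places V = {2, 3, 5, 7, 11, 29, 31, 37, 41, ∞}.
(a,b)_7: α=0, u≡4; β=2, v≡3 (mod 7); (4|7)=+1, (3|7)=-1; sign (−1)^0·+1^2·-1^0 = +1.
(a,b)_37: α=1, u≡24; β=4, v≡36 (mod 37); (24|37)=-1, (36|37)=+1; sign (−1)^0·-1^4·+1^1 = +1.
(a,b)_2: α=-8, β=3; u≡5, v≡3 (mod 8); ε(u)ε(v)=0·1, αω(v)=-8·1, βω(u)=3·1; sum ≡ 1  ⇒  -1.
(a,b)_11: α=0, u≡6; β=-1, v≡6 (mod 11); (6|11)=-1, (6|11)=-1; sign (−1)^0·-1^-1·-1^0 = -1.
(a,b)_3: α=0, u≡1; β=2, v≡1 (mod 3); (1|3)=+1, (1|3)=+1; sign (−1)^0·+1^2·+1^0 = +1.
(a,b)_∞: sgn(-6818915)=−, sgn(-27962)=−, so -1.
(a,b)_29: α=1, u≡18; β=4, v≡5 (mod 29); (18|29)=-1, (5|29)=+1; sign (−1)^0·-1^4·+1^1 = +1.
(a,b)_31: α=1, u≡13; β=3, v≡25 (mod 31); (13|31)=-1, (25|31)=+1; sign (−1)^1·-1^3·+1^1 = +1.
(a,b)_5: α=1, u≡2; β=2, v≡2 (mod 5); (2|5)=-1, (2|5)=-1; sign (−1)^0·-1^2·-1^1 = -1.
(a,b)_41: α=1, u≡35; β=3, v≡29 (mod 41); (35|41)=-1, (29|41)=-1; sign (−1)^0·-1^3·-1^1 = +1.
(-6818915, -27962 / ℚ) ramifies at {2, 5, 11, ∞}: a division algebra.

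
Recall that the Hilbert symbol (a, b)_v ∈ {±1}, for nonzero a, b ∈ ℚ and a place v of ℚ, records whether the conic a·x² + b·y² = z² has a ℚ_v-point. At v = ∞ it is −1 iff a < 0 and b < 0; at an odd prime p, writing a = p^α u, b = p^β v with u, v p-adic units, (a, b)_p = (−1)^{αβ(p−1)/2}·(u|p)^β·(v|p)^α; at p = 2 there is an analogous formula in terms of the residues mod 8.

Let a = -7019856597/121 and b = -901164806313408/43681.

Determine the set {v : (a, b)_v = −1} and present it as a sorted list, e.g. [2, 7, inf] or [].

[47, inf]

(a, b) ≡ (-41537613, -9503) mod (ℚ^×)²; places V = {2, 3, 7, 11, 13, 17, 19, 31, 43, 47, ∞}.
(a,b)_31: α=1, u≡26; β=0, v≡18 (mod 31); (26|31)=-1, (18|31)=+1; sign (−1)^0·-1^0·+1^1 = +1.
(a,b)_17: α=1, u≡15; β=1, v≡9 (mod 17); (15|17)=+1, (9|17)=+1; sign (−1)^0·+1^1·+1^1 = +1.
(a,b)_2: α=0, β=6; u≡3, v≡1 (mod 8); ε(u)ε(v)=1·0, αω(v)=0·0, βω(u)=6·1; sum ≡ 0  ⇒  +1.
(a,b)_3: α=1, u≡2; β=4, v≡1 (mod 3); (2|3)=-1, (1|3)=+1; sign (−1)^0·-1^4·+1^1 = +1.
(a,b)_11: α=-2, u≡5; β=-2, v≡5 (mod 11); (5|11)=+1, (5|11)=+1; sign (−1)^0·+1^-2·+1^-2 = +1.
(a,b)_47: α=1, u≡25; β=2, v≡31 (mod 47); (25|47)=+1, (31|47)=-1; sign (−1)^0·+1^2·-1^1 = -1.
(a,b)_∞: sgn(-41537613)=−, sgn(-9503)=−, so -1.
(a,b)_19: α=0, u≡9; β=-2, v≡16 (mod 19); (9|19)=+1, (16|19)=+1; sign (−1)^0·+1^-2·+1^0 = +1.
(a,b)_13: α=3, u≡1; β=3, v≡1 (mod 13); (1|13)=+1, (1|13)=+1; sign (−1)^0·+1^3·+1^3 = +1.
(a,b)_43: α=1, u≡23; β=1, v≡34 (mod 43); (23|43)=+1, (34|43)=-1; sign (−1)^1·+1^1·-1^1 = +1.
(a,b)_7: α=0, u≡1; β=2, v≡6 (mod 7); (1|7)=+1, (6|7)=-1; sign (−1)^0·+1^2·-1^0 = +1.
Ram(-41537613, -9503) = {47, ∞}; no ℚ_47-point on the conic.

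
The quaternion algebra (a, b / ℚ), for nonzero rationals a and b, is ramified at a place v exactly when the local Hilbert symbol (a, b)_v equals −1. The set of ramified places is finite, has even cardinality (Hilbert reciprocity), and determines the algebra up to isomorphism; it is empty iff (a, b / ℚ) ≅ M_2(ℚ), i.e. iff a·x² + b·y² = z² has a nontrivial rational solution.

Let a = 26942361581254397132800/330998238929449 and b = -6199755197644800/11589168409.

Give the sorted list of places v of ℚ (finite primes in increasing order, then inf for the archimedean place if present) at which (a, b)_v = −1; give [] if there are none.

[2, 11]

Mod squares: a ≡ 43, b ≡ -3553. Check v ∈ {∞, 2, 3, 5, 7, 11, 13, 17, 19, 43}.
v=13: a=13^-10·(≡4), b=13^-6·(≡3) mod 13; (4|13)=+1, (3|13)=+1; (−1)^{-10·-6·6}·(+1)^-6·(+1)^-10 = +1.
v=5: a=5^2·(≡3), b=5^2·(≡2) mod 5; (3|5)=-1, (2|5)=-1; (−1)^{2·2·2}·(-1)^2·(-1)^2 = +1.
v=11: a=11^2·(≡6), b=11^1·(≡6) mod 11; (6|11)=-1, (6|11)=-1; (−1)^{2·1·5}·(-1)^1·(-1)^2 = -1.
v=19: a=19^2·(≡9), b=19^1·(≡10) mod 19; (9|19)=+1, (10|19)=-1; (−1)^{2·1·9}·(+1)^1·(-1)^2 = +1.
v=43: a=43^3·(≡6), b=43^2·(≡9) mod 43; (6|43)=+1, (9|43)=+1; (−1)^{3·2·21}·(+1)^2·(+1)^3 = +1.
v=3: a=3^0·(≡1), b=3^2·(≡2) mod 3; (1|3)=+1, (2|3)=-1; (−1)^{0·2·1}·(+1)^2·(-1)^0 = +1.
v=7: a=7^-4·(≡1), b=7^-4·(≡6) mod 7; (1|7)=+1, (6|7)=-1; (−1)^{-4·-4·3}·(+1)^-4·(-1)^-4 = +1.
v=17: a=17^2·(≡8), b=17^1·(≡12) mod 17; (8|17)=+1, (12|17)=-1; (−1)^{2·1·8}·(+1)^1·(-1)^2 = +1.
v=∞: 43 > 0 and -3553 < 0  ⇒  (a,b)_∞ = +1.
v=2: v_2(a)=30, v_2(b)=22; units ≡ 3, 7 (mod 8); ε·ε+αω+βω = 1·1+30·0+22·1 ≡ 1  ⇒  (a,b)_2 = -1.
|Ram(43, -3553)| = 2, even; anisotropic at {2, 11}.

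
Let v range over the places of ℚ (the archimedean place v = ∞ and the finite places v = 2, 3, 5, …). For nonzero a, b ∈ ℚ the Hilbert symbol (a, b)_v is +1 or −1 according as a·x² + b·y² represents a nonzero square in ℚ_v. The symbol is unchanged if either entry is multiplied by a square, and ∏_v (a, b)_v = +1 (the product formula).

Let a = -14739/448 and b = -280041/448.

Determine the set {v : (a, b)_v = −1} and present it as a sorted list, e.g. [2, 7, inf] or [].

Mod squares: a ≡ -357, b ≡ -6783. Check v ∈ {∞, 2, 3, 7, 17, 19}.
v=2: v_2(a)=-6, v_2(b)=-6; units ≡ 3, 1 (mod 8); ε·ε+αω+βω = 1·0+-6·0+-6·1 ≡ 0  ⇒  (a,b)_2 = +1.
v=19: a=19^0·(≡16), b=19^1·(≡16) mod 19; (16|19)=+1, (16|19)=+1; (−1)^{0·1·9}·(+1)^1·(+1)^0 = +1.
v=∞: -357 < 0 and -6783 < 0  ⇒  (a,b)_∞ = -1.
v=3: a=3^1·(≡1), b=3^1·(≡1) mod 3; (1|3)=+1, (1|3)=+1; (−1)^{1·1·1}·(+1)^1·(+1)^1 = -1.
v=7: a=7^-1·(≡3), b=7^-1·(≡1) mod 7; (3|7)=-1, (1|7)=+1; (−1)^{-1·-1·3}·(-1)^-1·(+1)^-1 = +1.
v=17: a=17^3·(≡8), b=17^3·(≡16) mod 17; (8|17)=+1, (16|17)=+1; (−1)^{3·3·8}·(+1)^3·(+1)^3 = +1.
(-357, -6783 / ℚ) ramifies at {3, ∞}: a division algebra.

[3, inf]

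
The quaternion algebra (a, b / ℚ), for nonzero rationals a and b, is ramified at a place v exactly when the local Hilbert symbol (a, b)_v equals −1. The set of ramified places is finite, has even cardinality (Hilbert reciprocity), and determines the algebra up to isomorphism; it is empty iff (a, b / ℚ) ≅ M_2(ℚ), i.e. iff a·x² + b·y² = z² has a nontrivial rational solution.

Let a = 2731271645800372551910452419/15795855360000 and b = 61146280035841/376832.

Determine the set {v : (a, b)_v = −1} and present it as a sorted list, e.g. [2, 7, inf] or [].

(a, b) ≡ (11, 943943) mod (ℚ^×)²; places V = {2, 3, 5, 7, 11, 13, 23, 29, 41, ∞}.
(a,b)_11: α=9, u≡4; β=7, v≡2 (mod 11); (4|11)=+1, (2|11)=-1; sign (−1)^1·+1^7·-1^9 = +1.
(a,b)_29: α=4, u≡2; β=2, v≡9 (mod 29); (2|29)=-1, (9|29)=+1; sign (−1)^0·-1^2·+1^4 = +1.
(a,b)_2: α=-16, β=-14; u≡3, v≡7 (mod 8); ε(u)ε(v)=1·1, αω(v)=-16·0, βω(u)=-14·1; sum ≡ 1  ⇒  -1.
(a,b)_23: α=-2, u≡20; β=-1, v≡8 (mod 23); (20|23)=-1, (8|23)=+1; sign (−1)^0·-1^-1·+1^-2 = -1.
(a,b)_7: α=8, u≡4; β=1, v≡4 (mod 7); (4|7)=+1, (4|7)=+1; sign (−1)^0·+1^1·+1^8 = +1.
(a,b)_∞: sgn(11)=+, sgn(943943)=+, so +1.
(a,b)_5: α=-4, u≡4; β=0, v≡3 (mod 5); (4|5)=+1, (3|5)=-1; sign (−1)^0·+1^0·-1^-4 = +1.
(a,b)_41: α=2, u≡11; β=1, v≡14 (mod 41); (11|41)=-1, (14|41)=-1; sign (−1)^0·-1^1·-1^2 = -1.
(a,b)_13: α=2, u≡2; β=1, v≡5 (mod 13); (2|13)=-1, (5|13)=-1; sign (−1)^0·-1^1·-1^2 = -1.
(a,b)_3: α=-6, u≡2; β=0, v≡2 (mod 3); (2|3)=-1, (2|3)=-1; sign (−1)^0·-1^0·-1^-6 = +1.
(11, 943943 / ℚ) ramifies at {2, 13, 23, 41}: a division algebra.

[2, 13, 23, 41]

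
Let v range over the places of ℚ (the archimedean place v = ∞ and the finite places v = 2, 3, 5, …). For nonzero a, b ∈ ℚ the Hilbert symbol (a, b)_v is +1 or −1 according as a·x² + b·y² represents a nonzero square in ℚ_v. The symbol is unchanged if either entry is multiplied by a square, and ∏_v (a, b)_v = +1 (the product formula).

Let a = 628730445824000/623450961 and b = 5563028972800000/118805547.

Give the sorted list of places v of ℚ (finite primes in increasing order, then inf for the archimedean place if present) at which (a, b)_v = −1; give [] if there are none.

[2, 3, 13, 37]

(a, b) ≡ (6290, 390) mod (ℚ^×)²; places V = {2, 3, 5, 7, 13, 17, 19, 29, 31, 37, 41, ∞}.
(a,b)_5: α=3, u≡2; β=5, v≡3 (mod 5); (2|5)=-1, (3|5)=-1; sign (−1)^0·-1^5·-1^3 = +1.
(a,b)_3: α=-2, u≡2; β=-1, v≡1 (mod 3); (2|3)=-1, (1|3)=+1; sign (−1)^0·-1^-1·+1^-2 = -1.
(a,b)_∞: sgn(6290)=+, sgn(390)=+, so +1.
(a,b)_7: α=-2, u≡1; β=-2, v≡5 (mod 7); (1|7)=+1, (5|7)=-1; sign (−1)^0·+1^-2·-1^-2 = +1.
(a,b)_31: α=0, u≡16; β=-2, v≡18 (mod 31); (16|31)=+1, (18|31)=+1; sign (−1)^0·+1^-2·+1^0 = +1.
(a,b)_19: α=2, u≡6; β=0, v≡2 (mod 19); (6|19)=+1, (2|19)=-1; sign (−1)^0·+1^0·-1^2 = +1.
(a,b)_13: α=2, u≡7; β=3, v≡10 (mod 13); (7|13)=-1, (10|13)=+1; sign (−1)^0·-1^3·+1^2 = -1.
(a,b)_41: α=-2, u≡28; β=0, v≡18 (mod 41); (28|41)=-1, (18|41)=+1; sign (−1)^0·-1^0·+1^-2 = +1.
(a,b)_29: α=-2, u≡2; β=-2, v≡20 (mod 29); (2|29)=-1, (20|29)=+1; sign (−1)^0·-1^-2·+1^-2 = +1.
(a,b)_17: α=1, u≡8; β=2, v≡2 (mod 17); (8|17)=+1, (2|17)=+1; sign (−1)^0·+1^2·+1^1 = +1.
(a,b)_37: α=1, u≡5; β=2, v≡5 (mod 37); (5|37)=-1, (5|37)=-1; sign (−1)^0·-1^2·-1^1 = -1.
(a,b)_2: α=17, β=11; u≡1, v≡3 (mod 8); ε(u)ε(v)=0·1, αω(v)=17·1, βω(u)=11·0; sum ≡ 1  ⇒  -1.
|Ram(6290, 390)| = 4, even; anisotropic at {2, 3, 13, 37}.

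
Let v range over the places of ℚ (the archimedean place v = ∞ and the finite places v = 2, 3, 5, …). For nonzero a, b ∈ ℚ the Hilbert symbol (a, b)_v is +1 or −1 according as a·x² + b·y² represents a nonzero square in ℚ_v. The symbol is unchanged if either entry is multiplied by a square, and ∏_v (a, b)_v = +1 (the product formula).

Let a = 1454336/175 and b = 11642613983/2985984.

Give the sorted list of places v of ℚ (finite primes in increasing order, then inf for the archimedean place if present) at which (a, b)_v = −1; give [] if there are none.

Mod squares: a ≡ 39767, b ≡ 1463. Check v ∈ {∞, 2, 3, 5, 7, 11, 13, 19, 23, 31}.
v=13: a=13^1·(≡12), b=13^2·(≡8) mod 13; (12|13)=+1, (8|13)=-1; (−1)^{1·2·6}·(+1)^2·(-1)^1 = -1.
v=31: a=31^0·(≡28), b=31^2·(≡12) mod 31; (28|31)=+1, (12|31)=-1; (−1)^{0·2·15}·(+1)^2·(-1)^0 = +1.
v=23: a=23^1·(≡2), b=23^0·(≡5) mod 23; (2|23)=+1, (5|23)=-1; (−1)^{1·0·11}·(+1)^0·(-1)^1 = -1.
v=3: a=3^0·(≡2), b=3^-6·(≡2) mod 3; (2|3)=-1, (2|3)=-1; (−1)^{0·-6·1}·(-1)^-6·(-1)^0 = +1.
v=11: a=11^0·(≡7), b=11^1·(≡3) mod 11; (7|11)=-1, (3|11)=+1; (−1)^{0·1·5}·(-1)^1·(+1)^0 = -1.
v=7: a=7^-1·(≡4), b=7^3·(≡5) mod 7; (4|7)=+1, (5|7)=-1; (−1)^{-1·3·3}·(+1)^3·(-1)^-1 = +1.
v=5: a=5^-2·(≡3), b=5^0·(≡2) mod 5; (3|5)=-1, (2|5)=-1; (−1)^{-2·0·2}·(-1)^0·(-1)^-2 = +1.
v=19: a=19^1·(≡3), b=19^1·(≡5) mod 19; (3|19)=-1, (5|19)=+1; (−1)^{1·1·9}·(-1)^1·(+1)^1 = +1.
v=∞: 39767 > 0 and 1463 > 0  ⇒  (a,b)_∞ = +1.
v=2: v_2(a)=8, v_2(b)=-12; units ≡ 7, 7 (mod 8); ε·ε+αω+βω = 1·1+8·0+-12·0 ≡ 1  ⇒  (a,b)_2 = -1.
Ram(39767, 1463) = {2, 11, 13, 23}; no ℚ_2-point on the conic.

[2, 11, 13, 23]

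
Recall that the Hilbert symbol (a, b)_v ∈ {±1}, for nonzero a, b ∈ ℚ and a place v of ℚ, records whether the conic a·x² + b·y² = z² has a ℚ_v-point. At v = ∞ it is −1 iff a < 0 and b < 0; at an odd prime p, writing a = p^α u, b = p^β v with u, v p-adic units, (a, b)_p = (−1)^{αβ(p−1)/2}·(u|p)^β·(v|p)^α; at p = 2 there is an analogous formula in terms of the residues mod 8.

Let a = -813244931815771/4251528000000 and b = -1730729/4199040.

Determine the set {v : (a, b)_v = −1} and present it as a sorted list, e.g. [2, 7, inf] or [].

[5, 7, 19, inf]

Mod squares: a ≡ -182, b ≡ -2090. Check v ∈ {∞, 2, 3, 5, 7, 11, 13, 19}.
v=19: a=19^4·(≡2), b=19^1·(≡7) mod 19; (2|19)=-1, (7|19)=+1; (−1)^{4·1·9}·(-1)^1·(+1)^4 = -1.
v=3: a=3^-12·(≡1), b=3^-8·(≡1) mod 3; (1|3)=+1, (1|3)=+1; (−1)^{-12·-8·1}·(+1)^-8·(+1)^-12 = +1.
v=5: a=5^-6·(≡2), b=5^-1·(≡2) mod 5; (2|5)=-1, (2|5)=-1; (−1)^{-6·-1·2}·(-1)^-1·(-1)^-6 = -1.
v=7: a=7^5·(≡2), b=7^2·(≡6) mod 7; (2|7)=+1, (6|7)=-1; (−1)^{5·2·3}·(+1)^2·(-1)^5 = -1.
v=∞: -182 < 0 and -2090 < 0  ⇒  (a,b)_∞ = -1.
v=2: v_2(a)=-9, v_2(b)=-7; units ≡ 5, 3 (mod 8); ε·ε+αω+βω = 0·1+-9·1+-7·1 ≡ 0  ⇒  (a,b)_2 = +1.
v=11: a=11^0·(≡3), b=11^1·(≡6) mod 11; (3|11)=+1, (6|11)=-1; (−1)^{0·1·5}·(+1)^1·(-1)^0 = +1.
v=13: a=13^5·(≡12), b=13^2·(≡3) mod 13; (12|13)=+1, (3|13)=+1; (−1)^{5·2·6}·(+1)^2·(+1)^5 = +1.
|Ram(-182, -2090)| = 4, even; anisotropic at {5, 7, 19, ∞}.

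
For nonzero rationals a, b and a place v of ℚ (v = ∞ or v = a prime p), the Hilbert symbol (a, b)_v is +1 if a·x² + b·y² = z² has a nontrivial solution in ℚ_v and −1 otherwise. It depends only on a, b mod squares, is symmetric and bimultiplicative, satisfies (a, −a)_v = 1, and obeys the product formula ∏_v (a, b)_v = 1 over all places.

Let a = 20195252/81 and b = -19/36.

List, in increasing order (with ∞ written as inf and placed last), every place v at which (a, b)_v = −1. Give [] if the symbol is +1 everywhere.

[19, 29]

(a, b) ≡ (103037, -19) mod (ℚ^×)²; places V = {2, 3, 7, 11, 17, 19, 29, ∞}.
(a,b)_29: α=1, u≡3; β=0, v≡18 (mod 29); (3|29)=-1, (18|29)=-1; sign (−1)^0·-1^0·-1^1 = -1.
(a,b)_7: α=2, u≡4; β=0, v≡2 (mod 7); (4|7)=+1, (2|7)=+1; sign (−1)^0·+1^0·+1^2 = +1.
(a,b)_2: α=2, β=-2; u≡5, v≡5 (mod 8); ε(u)ε(v)=0·0, αω(v)=2·1, βω(u)=-2·1; sum ≡ 0  ⇒  +1.
(a,b)_∞: sgn(103037)=+, sgn(-19)=−, so +1.
(a,b)_17: α=1, u≡1; β=0, v≡16 (mod 17); (1|17)=+1, (16|17)=+1; sign (−1)^0·+1^0·+1^1 = +1.
(a,b)_3: α=-4, u≡2; β=-2, v≡2 (mod 3); (2|3)=-1, (2|3)=-1; sign (−1)^0·-1^-2·-1^-4 = +1.
(a,b)_11: α=1, u≡8; β=0, v≡1 (mod 11); (8|11)=-1, (1|11)=+1; sign (−1)^0·-1^0·+1^1 = +1.
(a,b)_19: α=1, u≡2; β=1, v≡10 (mod 19); (2|19)=-1, (10|19)=-1; sign (−1)^1·-1^1·-1^1 = -1.
Ram(103037, -19) = {19, 29}; no ℚ_19-point on the conic.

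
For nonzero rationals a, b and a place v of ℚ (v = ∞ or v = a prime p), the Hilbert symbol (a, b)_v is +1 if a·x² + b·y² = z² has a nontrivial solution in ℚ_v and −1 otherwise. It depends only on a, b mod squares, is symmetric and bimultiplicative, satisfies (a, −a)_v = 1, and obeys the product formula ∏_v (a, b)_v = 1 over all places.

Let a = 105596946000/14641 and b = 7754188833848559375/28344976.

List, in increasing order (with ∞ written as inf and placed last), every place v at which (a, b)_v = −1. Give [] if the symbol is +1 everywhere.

Mod squares: a ≡ 19285, b ≡ 455. Check v ∈ {∞, 2, 3, 5, 7, 11, 13, 19, 29}.
v=29: a=29^1·(≡26), b=29^2·(≡25) mod 29; (26|29)=-1, (25|29)=+1; (−1)^{1·2·14}·(-1)^2·(+1)^1 = +1.
v=3: a=3^4·(≡1), b=3^12·(≡2) mod 3; (1|3)=+1, (2|3)=-1; (−1)^{4·12·1}·(+1)^12·(-1)^4 = +1.
v=11: a=11^-4·(≡7), b=11^-6·(≡4) mod 11; (7|11)=-1, (4|11)=+1; (−1)^{-4·-6·5}·(-1)^-6·(+1)^-4 = +1.
v=5: a=5^3·(≡3), b=5^5·(≡4) mod 5; (3|5)=-1, (4|5)=+1; (−1)^{3·5·2}·(-1)^5·(+1)^3 = -1.
v=2: v_2(a)=4, v_2(b)=-4; units ≡ 5, 7 (mod 8); ε·ε+αω+βω = 0·1+4·0+-4·1 ≡ 0  ⇒  (a,b)_2 = +1.
v=13: a=13^2·(≡8), b=13^3·(≡3) mod 13; (8|13)=-1, (3|13)=+1; (−1)^{2·3·6}·(-1)^3·(+1)^2 = -1.
v=∞: 19285 > 0 and 455 > 0  ⇒  (a,b)_∞ = +1.
v=19: a=19^1·(≡10), b=19^2·(≡10) mod 19; (10|19)=-1, (10|19)=-1; (−1)^{1·2·9}·(-1)^2·(-1)^1 = -1.
v=7: a=7^1·(≡4), b=7^1·(≡1) mod 7; (4|7)=+1, (1|7)=+1; (−1)^{1·1·3}·(+1)^1·(+1)^1 = -1.
(19285, 455 / ℚ) ramifies at {5, 7, 13, 19}: a division algebra.

[5, 7, 13, 19]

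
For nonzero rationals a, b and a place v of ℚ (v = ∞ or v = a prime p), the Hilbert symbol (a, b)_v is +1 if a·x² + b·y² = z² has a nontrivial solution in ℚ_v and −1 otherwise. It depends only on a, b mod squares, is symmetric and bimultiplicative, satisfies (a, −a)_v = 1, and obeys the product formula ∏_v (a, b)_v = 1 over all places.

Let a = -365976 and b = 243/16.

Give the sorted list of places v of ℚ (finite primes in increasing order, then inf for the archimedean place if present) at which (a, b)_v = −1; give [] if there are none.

[2, 17]

Mod squares: a ≡ -10166, b ≡ 3. Check v ∈ {∞, 2, 3, 13, 17, 23}.
v=13: a=13^1·(≡6), b=13^0·(≡3) mod 13; (6|13)=-1, (3|13)=+1; (−1)^{1·0·6}·(-1)^0·(+1)^1 = +1.
v=17: a=17^1·(≡11), b=17^0·(≡12) mod 17; (11|17)=-1, (12|17)=-1; (−1)^{1·0·8}·(-1)^0·(-1)^1 = -1.
v=3: a=3^2·(≡1), b=3^5·(≡1) mod 3; (1|3)=+1, (1|3)=+1; (−1)^{2·5·1}·(+1)^5·(+1)^2 = +1.
v=2: v_2(a)=3, v_2(b)=-4; units ≡ 5, 3 (mod 8); ε·ε+αω+βω = 0·1+3·1+-4·1 ≡ 1  ⇒  (a,b)_2 = -1.
v=∞: -10166 < 0 and 3 > 0  ⇒  (a,b)_∞ = +1.
v=23: a=23^1·(≡4), b=23^0·(≡8) mod 23; (4|23)=+1, (8|23)=+1; (−1)^{1·0·11}·(+1)^0·(+1)^1 = +1.
Ram(-10166, 3) = {2, 17}; no ℚ_2-point on the conic.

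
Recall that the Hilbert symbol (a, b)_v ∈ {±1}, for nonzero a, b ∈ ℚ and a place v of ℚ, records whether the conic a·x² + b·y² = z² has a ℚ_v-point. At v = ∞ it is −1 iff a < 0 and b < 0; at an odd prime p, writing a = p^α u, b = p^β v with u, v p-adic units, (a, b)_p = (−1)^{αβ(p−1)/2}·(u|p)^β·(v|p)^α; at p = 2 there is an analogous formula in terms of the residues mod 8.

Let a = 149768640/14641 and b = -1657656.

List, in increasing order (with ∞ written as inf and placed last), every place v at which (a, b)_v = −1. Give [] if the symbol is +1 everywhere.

[11, 13, 17, 19]

Mod squares: a ≡ 260015, b ≡ -46046. Check v ∈ {∞, 2, 3, 5, 7, 11, 13, 17, 19, 23}.
v=11: a=11^-4·(≡10), b=11^1·(≡4) mod 11; (10|11)=-1, (4|11)=+1; (−1)^{-4·1·5}·(-1)^1·(+1)^-4 = -1.
v=13: a=13^0·(≡7), b=13^1·(≡5) mod 13; (7|13)=-1, (5|13)=-1; (−1)^{0·1·6}·(-1)^1·(-1)^0 = -1.
v=7: a=7^1·(≡5), b=7^1·(≡2) mod 7; (5|7)=-1, (2|7)=+1; (−1)^{1·1·3}·(-1)^1·(+1)^1 = +1.
v=3: a=3^2·(≡2), b=3^2·(≡1) mod 3; (2|3)=-1, (1|3)=+1; (−1)^{2·2·1}·(-1)^2·(+1)^2 = +1.
v=∞: 260015 > 0 and -46046 < 0  ⇒  (a,b)_∞ = +1.
v=17: a=17^1·(≡11), b=17^0·(≡14) mod 17; (11|17)=-1, (14|17)=-1; (−1)^{1·0·8}·(-1)^0·(-1)^1 = -1.
v=2: v_2(a)=6, v_2(b)=3; units ≡ 7, 1 (mod 8); ε·ε+αω+βω = 1·0+6·0+3·0 ≡ 0  ⇒  (a,b)_2 = +1.
v=23: a=23^1·(≡8), b=23^1·(≡10) mod 23; (8|23)=+1, (10|23)=-1; (−1)^{1·1·11}·(+1)^1·(-1)^1 = +1.
v=5: a=5^1·(≡3), b=5^0·(≡4) mod 5; (3|5)=-1, (4|5)=+1; (−1)^{1·0·2}·(-1)^0·(+1)^1 = +1.
v=19: a=19^1·(≡1), b=19^0·(≡18) mod 19; (1|19)=+1, (18|19)=-1; (−1)^{1·0·9}·(+1)^0·(-1)^1 = -1.
Ram(260015, -46046) = {11, 13, 17, 19}; no ℚ_11-point on the conic.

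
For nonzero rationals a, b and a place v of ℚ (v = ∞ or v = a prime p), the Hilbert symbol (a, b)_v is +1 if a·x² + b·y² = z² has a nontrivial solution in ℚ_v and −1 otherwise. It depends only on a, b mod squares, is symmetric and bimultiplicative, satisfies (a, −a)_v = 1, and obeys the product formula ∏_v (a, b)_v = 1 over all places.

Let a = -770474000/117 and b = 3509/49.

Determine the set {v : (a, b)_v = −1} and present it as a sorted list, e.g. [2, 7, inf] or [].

(a, b) ≡ (-86645, 29) mod (ℚ^×)²; places V = {2, 3, 5, 7, 11, 13, 17, 29, 31, 43, ∞}.
(a,b)_3: α=-2, u≡1; β=0, v≡2 (mod 3); (1|3)=+1, (2|3)=-1; sign (−1)^0·+1^0·-1^-2 = +1.
(a,b)_13: α=-1, u≡9; β=0, v≡9 (mod 13); (9|13)=+1, (9|13)=+1; sign (−1)^0·+1^0·+1^-1 = +1.
(a,b)_7: α=0, u≡1; β=-2, v≡2 (mod 7); (1|7)=+1, (2|7)=+1; sign (−1)^0·+1^-2·+1^0 = +1.
(a,b)_17: α=2, u≡13; β=0, v≡5 (mod 17); (13|17)=+1, (5|17)=-1; sign (−1)^0·+1^0·-1^2 = +1.
(a,b)_43: α=1, u≡6; β=0, v≡33 (mod 43); (6|43)=+1, (33|43)=-1; sign (−1)^0·+1^0·-1^1 = -1.
(a,b)_2: α=4, β=0; u≡3, v≡5 (mod 8); ε(u)ε(v)=1·0, αω(v)=4·1, βω(u)=0·1; sum ≡ 0  ⇒  +1.
(a,b)_31: α=1, u≡13; β=0, v≡21 (mod 31); (13|31)=-1, (21|31)=-1; sign (−1)^0·-1^0·-1^1 = -1.
(a,b)_5: α=3, u≡4; β=0, v≡1 (mod 5); (4|5)=+1, (1|5)=+1; sign (−1)^0·+1^0·+1^3 = +1.
(a,b)_29: α=0, u≡1; β=1, v≡22 (mod 29); (1|29)=+1, (22|29)=+1; sign (−1)^0·+1^1·+1^0 = +1.
(a,b)_11: α=0, u≡8; β=2, v≡8 (mod 11); (8|11)=-1, (8|11)=-1; sign (−1)^0·-1^2·-1^0 = +1.
(a,b)_∞: sgn(-86645)=−, sgn(29)=+, so +1.
|Ram(-86645, 29)| = 2, even; anisotropic at {31, 43}.

[31, 43]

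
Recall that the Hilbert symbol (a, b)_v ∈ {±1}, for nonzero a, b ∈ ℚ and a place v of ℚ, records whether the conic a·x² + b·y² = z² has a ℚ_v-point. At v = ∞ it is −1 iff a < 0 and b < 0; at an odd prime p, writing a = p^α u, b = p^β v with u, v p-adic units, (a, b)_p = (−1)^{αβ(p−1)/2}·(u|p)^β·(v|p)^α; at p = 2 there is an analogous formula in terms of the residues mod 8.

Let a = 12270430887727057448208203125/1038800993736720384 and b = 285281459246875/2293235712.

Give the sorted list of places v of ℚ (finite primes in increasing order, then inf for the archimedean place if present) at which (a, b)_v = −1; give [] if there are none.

Mod squares: a ≡ 13, b ≡ 978465. Check v ∈ {∞, 2, 3, 5, 7, 13, 37, 41, 43}.
v=41: a=41^2·(≡19), b=41^1·(≡14) mod 41; (19|41)=-1, (14|41)=-1; (−1)^{2·1·20}·(-1)^1·(-1)^2 = -1.
v=7: a=7^6·(≡6), b=7^2·(≡3) mod 7; (6|7)=-1, (3|7)=-1; (−1)^{6·2·3}·(-1)^2·(-1)^6 = +1.
v=3: a=3^-10·(≡1), b=3^-7·(≡1) mod 3; (1|3)=+1, (1|3)=+1; (−1)^{-10·-7·1}·(+1)^-7·(+1)^-10 = +1.
v=5: a=5^8·(≡2), b=5^5·(≡2) mod 5; (2|5)=-1, (2|5)=-1; (−1)^{8·5·2}·(-1)^5·(-1)^8 = -1.
v=∞: 13 > 0 and 978465 > 0  ⇒  (a,b)_∞ = +1.
v=2: v_2(a)=-44, v_2(b)=-20; units ≡ 5, 1 (mod 8); ε·ε+αω+βω = 0·0+-44·0+-20·1 ≡ 0  ⇒  (a,b)_2 = +1.
v=13: a=13^7·(≡4), b=13^4·(≡6) mod 13; (4|13)=+1, (6|13)=-1; (−1)^{7·4·6}·(+1)^4·(-1)^7 = -1.
v=43: a=43^2·(≡25), b=43^1·(≡29) mod 43; (25|43)=+1, (29|43)=-1; (−1)^{2·1·21}·(+1)^1·(-1)^2 = +1.
v=37: a=37^2·(≡6), b=37^1·(≡30) mod 37; (6|37)=-1, (30|37)=+1; (−1)^{2·1·18}·(-1)^1·(+1)^2 = -1.
(13, 978465 / ℚ) ramifies at {5, 13, 37, 41}: a division algebra.

[5, 13, 37, 41]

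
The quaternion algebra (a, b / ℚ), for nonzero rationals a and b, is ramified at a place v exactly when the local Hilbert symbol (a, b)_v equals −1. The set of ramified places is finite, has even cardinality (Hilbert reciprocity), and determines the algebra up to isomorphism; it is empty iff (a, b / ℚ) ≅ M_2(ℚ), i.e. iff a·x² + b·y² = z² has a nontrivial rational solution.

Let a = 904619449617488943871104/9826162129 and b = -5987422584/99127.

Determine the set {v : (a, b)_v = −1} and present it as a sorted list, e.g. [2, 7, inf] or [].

[7, 37]

Mod squares: a ≡ 25234, b ≡ -6888882. Check v ∈ {∞, 2, 3, 7, 11, 13, 17, 31, 37}.
v=37: a=37^3·(≡36), b=37^1·(≡20) mod 37; (36|37)=+1, (20|37)=-1; (−1)^{3·1·18}·(+1)^1·(-1)^3 = -1.
v=3: a=3^6·(≡1), b=3^3·(≡2) mod 3; (1|3)=+1, (2|3)=-1; (−1)^{6·3·1}·(+1)^3·(-1)^6 = +1.
v=11: a=11^3·(≡7), b=11^1·(≡5) mod 11; (7|11)=-1, (5|11)=+1; (−1)^{3·1·5}·(-1)^1·(+1)^3 = +1.
v=13: a=13^6·(≡4), b=13^3·(≡11) mod 13; (4|13)=+1, (11|13)=-1; (−1)^{6·3·6}·(+1)^3·(-1)^6 = +1.
v=7: a=7^-6·(≡3), b=7^-3·(≡2) mod 7; (3|7)=-1, (2|7)=+1; (−1)^{-6·-3·3}·(-1)^-3·(+1)^-6 = -1.
v=2: v_2(a)=7, v_2(b)=3; units ≡ 1, 7 (mod 8); ε·ε+αω+βω = 0·1+7·0+3·0 ≡ 0  ⇒  (a,b)_2 = +1.
v=31: a=31^3·(≡20), b=31^1·(≡24) mod 31; (20|31)=+1, (24|31)=-1; (−1)^{3·1·15}·(+1)^1·(-1)^3 = +1.
v=∞: 25234 > 0 and -6888882 < 0  ⇒  (a,b)_∞ = +1.
v=17: a=17^-4·(≡3), b=17^-2·(≡3) mod 17; (3|17)=-1, (3|17)=-1; (−1)^{-4·-2·8}·(-1)^-2·(-1)^-4 = +1.
Ram(25234, -6888882) = {7, 37}; no ℚ_7-point on the conic.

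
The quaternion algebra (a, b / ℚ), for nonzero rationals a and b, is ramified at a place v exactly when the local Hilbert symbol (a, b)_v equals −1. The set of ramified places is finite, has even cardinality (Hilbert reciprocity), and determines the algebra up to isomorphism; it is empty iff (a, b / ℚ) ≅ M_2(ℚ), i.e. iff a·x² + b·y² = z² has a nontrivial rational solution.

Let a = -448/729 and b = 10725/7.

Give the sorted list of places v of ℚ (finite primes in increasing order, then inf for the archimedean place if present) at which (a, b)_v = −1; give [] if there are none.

(a, b) ≡ (-7, 3003) mod (ℚ^×)²; places V = {2, 3, 5, 7, 11, 13, ∞}.
(a,b)_∞: sgn(-7)=−, sgn(3003)=+, so +1.
(a,b)_13: α=0, u≡7; β=1, v≡12 (mod 13); (7|13)=-1, (12|13)=+1; sign (−1)^0·-1^1·+1^0 = -1.
(a,b)_5: α=0, u≡3; β=2, v≡2 (mod 5); (3|5)=-1, (2|5)=-1; sign (−1)^0·-1^2·-1^0 = +1.
(a,b)_2: α=6, β=0; u≡1, v≡3 (mod 8); ε(u)ε(v)=0·1, αω(v)=6·1, βω(u)=0·0; sum ≡ 0  ⇒  +1.
(a,b)_11: α=0, u≡1; β=1, v≡1 (mod 11); (1|11)=+1, (1|11)=+1; sign (−1)^0·+1^1·+1^0 = +1.
(a,b)_3: α=-6, u≡2; β=1, v≡2 (mod 3); (2|3)=-1, (2|3)=-1; sign (−1)^0·-1^1·-1^-6 = -1.
(a,b)_7: α=1, u≡6; β=-1, v≡1 (mod 7); (6|7)=-1, (1|7)=+1; sign (−1)^1·-1^-1·+1^1 = +1.
Ram(-7, 3003) = {3, 13}; no ℚ_3-point on the conic.

[3, 13]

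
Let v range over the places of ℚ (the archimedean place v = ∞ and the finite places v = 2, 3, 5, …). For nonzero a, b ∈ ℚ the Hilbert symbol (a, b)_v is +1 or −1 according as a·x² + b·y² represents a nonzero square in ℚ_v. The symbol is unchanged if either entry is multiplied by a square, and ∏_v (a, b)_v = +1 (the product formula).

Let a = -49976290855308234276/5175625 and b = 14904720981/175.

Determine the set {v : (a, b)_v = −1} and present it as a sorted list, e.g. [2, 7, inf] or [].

[2, 23, 31, 41]

(a, b) ≡ (-41, 4456963) mod (ℚ^×)²; places V = {2, 3, 5, 7, 13, 17, 19, 23, 31, 41, 47, ∞}.
(a,b)_41: α=1, u≡20; β=0, v≡15 (mod 41); (20|41)=+1, (15|41)=-1; sign (−1)^0·+1^0·-1^1 = -1.
(a,b)_5: α=-4, u≡4; β=-2, v≡3 (mod 5); (4|5)=+1, (3|5)=-1; sign (−1)^0·+1^-2·-1^-4 = +1.
(a,b)_2: α=2, β=0; u≡7, v≡3 (mod 8); ε(u)ε(v)=1·1, αω(v)=2·1, βω(u)=0·0; sum ≡ 1  ⇒  -1.
(a,b)_17: α=4, u≡10; β=2, v≡14 (mod 17); (10|17)=-1, (14|17)=-1; sign (−1)^0·-1^2·-1^4 = +1.
(a,b)_3: α=2, u≡1; β=4, v≡1 (mod 3); (1|3)=+1, (1|3)=+1; sign (−1)^0·+1^4·+1^2 = +1.
(a,b)_47: α=2, u≡12; β=1, v≡30 (mod 47); (12|47)=+1, (30|47)=-1; sign (−1)^0·+1^1·-1^2 = +1.
(a,b)_31: α=2, u≡11; β=1, v≡22 (mod 31); (11|31)=-1, (22|31)=-1; sign (−1)^0·-1^1·-1^2 = -1.
(a,b)_23: α=2, u≡19; β=1, v≡18 (mod 23); (19|23)=-1, (18|23)=+1; sign (−1)^0·-1^1·+1^2 = -1.
(a,b)_7: α=-2, u≡4; β=-1, v≡6 (mod 7); (4|7)=+1, (6|7)=-1; sign (−1)^0·+1^-1·-1^-2 = +1.
(a,b)_13: α=-2, u≡5; β=0, v≡12 (mod 13); (5|13)=-1, (12|13)=+1; sign (−1)^0·-1^0·+1^-2 = +1.
(a,b)_19: α=2, u≡1; β=1, v≡13 (mod 19); (1|19)=+1, (13|19)=-1; sign (−1)^0·+1^1·-1^2 = +1.
(a,b)_∞: sgn(-41)=−, sgn(4456963)=+, so +1.
Ram(-41, 4456963) = {2, 23, 31, 41}; no ℚ_2-point on the conic.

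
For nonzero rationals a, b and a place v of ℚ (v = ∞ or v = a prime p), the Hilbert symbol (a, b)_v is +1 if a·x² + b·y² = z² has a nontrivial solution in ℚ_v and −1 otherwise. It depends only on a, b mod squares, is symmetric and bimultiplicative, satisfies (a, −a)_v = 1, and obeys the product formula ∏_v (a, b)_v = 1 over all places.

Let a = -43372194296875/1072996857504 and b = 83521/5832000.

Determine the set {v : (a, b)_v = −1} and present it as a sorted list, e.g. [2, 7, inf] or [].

[2, 5, 13, 23]

(a, b) ≡ (-2990, 5) mod (ℚ^×)²; places V = {2, 3, 5, 11, 13, 17, 19, 23, ∞}.
(a,b)_5: α=7, u≡2; β=-3, v≡1 (mod 5); (2|5)=-1, (1|5)=+1; sign (−1)^0·-1^-3·+1^7 = -1.
(a,b)_19: α=-2, u≡2; β=0, v≡5 (mod 19); (2|19)=-1, (5|19)=+1; sign (−1)^0·-1^0·+1^-2 = +1.
(a,b)_13: α=-1, u≡10; β=0, v≡7 (mod 13); (10|13)=+1, (7|13)=-1; sign (−1)^0·+1^0·-1^-1 = -1.
(a,b)_11: α=-2, u≡10; β=0, v≡1 (mod 11); (10|11)=-1, (1|11)=+1; sign (−1)^0·-1^0·+1^-2 = +1.
(a,b)_17: α=6, u≡4; β=4, v≡11 (mod 17); (4|17)=+1, (11|17)=-1; sign (−1)^0·+1^4·-1^6 = +1.
(a,b)_3: α=-10, u≡1; β=-6, v≡2 (mod 3); (1|3)=+1, (2|3)=-1; sign (−1)^0·+1^-6·-1^-10 = +1.
(a,b)_∞: sgn(-2990)=−, sgn(5)=+, so +1.
(a,b)_2: α=-5, β=-6; u≡1, v≡5 (mod 8); ε(u)ε(v)=0·0, αω(v)=-5·1, βω(u)=-6·0; sum ≡ 1  ⇒  -1.
(a,b)_23: α=1, u≡4; β=0, v≡20 (mod 23); (4|23)=+1, (20|23)=-1; sign (−1)^0·+1^0·-1^1 = -1.
(-2990, 5 / ℚ) ramifies at {2, 5, 13, 23}: a division algebra.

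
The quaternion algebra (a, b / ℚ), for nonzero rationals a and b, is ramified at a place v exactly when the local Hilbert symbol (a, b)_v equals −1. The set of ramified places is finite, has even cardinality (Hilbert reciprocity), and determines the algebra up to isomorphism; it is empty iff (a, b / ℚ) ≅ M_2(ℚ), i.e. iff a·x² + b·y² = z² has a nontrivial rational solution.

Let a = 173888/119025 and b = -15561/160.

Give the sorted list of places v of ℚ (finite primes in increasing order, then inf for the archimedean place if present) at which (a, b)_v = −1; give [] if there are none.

[2, 5, 11, 19]

(a, b) ≡ (2717, -17290) mod (ℚ^×)²; places V = {2, 3, 5, 7, 11, 13, 19, 23, ∞}.
(a,b)_19: α=1, u≡12; β=1, v≡14 (mod 19); (12|19)=-1, (14|19)=-1; sign (−1)^1·-1^1·-1^1 = -1.
(a,b)_∞: sgn(2717)=+, sgn(-17290)=−, so +1.
(a,b)_11: α=1, u≡9; β=0, v≡8 (mod 11); (9|11)=+1, (8|11)=-1; sign (−1)^0·+1^0·-1^1 = -1.
(a,b)_7: α=0, u≡2; β=1, v≡4 (mod 7); (2|7)=+1, (4|7)=+1; sign (−1)^0·+1^1·+1^0 = +1.
(a,b)_5: α=-2, u≡3; β=-1, v≡2 (mod 5); (3|5)=-1, (2|5)=-1; sign (−1)^0·-1^-1·-1^-2 = -1.
(a,b)_23: α=-2, u≡3; β=0, v≡13 (mod 23); (3|23)=+1, (13|23)=+1; sign (−1)^0·+1^0·+1^-2 = +1.
(a,b)_3: α=-2, u≡2; β=2, v≡2 (mod 3); (2|3)=-1, (2|3)=-1; sign (−1)^0·-1^2·-1^-2 = +1.
(a,b)_2: α=6, β=-5; u≡5, v≡3 (mod 8); ε(u)ε(v)=0·1, αω(v)=6·1, βω(u)=-5·1; sum ≡ 1  ⇒  -1.
(a,b)_13: α=1, u≡9; β=1, v≡3 (mod 13); (9|13)=+1, (3|13)=+1; sign (−1)^0·+1^1·+1^1 = +1.
Ram(2717, -17290) = {2, 5, 11, 19}; no ℚ_2-point on the conic.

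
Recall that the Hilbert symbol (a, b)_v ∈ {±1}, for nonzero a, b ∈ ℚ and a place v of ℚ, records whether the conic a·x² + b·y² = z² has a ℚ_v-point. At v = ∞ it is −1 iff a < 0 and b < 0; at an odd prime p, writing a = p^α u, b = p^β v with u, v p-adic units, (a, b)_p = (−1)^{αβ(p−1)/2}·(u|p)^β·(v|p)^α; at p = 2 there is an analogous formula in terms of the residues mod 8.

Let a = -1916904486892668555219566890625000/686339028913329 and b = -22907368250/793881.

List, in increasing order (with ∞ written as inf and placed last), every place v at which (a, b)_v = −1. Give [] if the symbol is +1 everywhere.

[2, 5, 7, 13, 29, inf]

(a, b) ≡ (-10318490, -3770) mod (ℚ^×)²; places V = {2, 3, 5, 7, 11, 13, 17, 23, 29, ∞}.
(a,b)_13: α=3, u≡2; β=1, v≡3 (mod 13); (2|13)=-1, (3|13)=+1; sign (−1)^0·-1^1·+1^3 = -1.
(a,b)_29: α=7, u≡24; β=3, v≡10 (mod 29); (24|29)=+1, (10|29)=-1; sign (−1)^0·+1^3·-1^7 = -1.
(a,b)_11: α=-6, u≡9; β=-2, v≡5 (mod 11); (9|11)=+1, (5|11)=+1; sign (−1)^0·+1^-2·+1^-6 = +1.
(a,b)_2: α=3, β=1; u≡3, v≡3 (mod 8); ε(u)ε(v)=1·1, αω(v)=3·1, βω(u)=1·1; sum ≡ 1  ⇒  -1.
(a,b)_5: α=9, u≡3; β=3, v≡4 (mod 5); (3|5)=-1, (4|5)=+1; sign (−1)^0·-1^3·+1^9 = -1.
(a,b)_23: α=1, u≡2; β=0, v≡6 (mod 23); (2|23)=+1, (6|23)=+1; sign (−1)^0·+1^0·+1^1 = +1.
(a,b)_17: α=7, u≡8; β=2, v≡8 (mod 17); (8|17)=+1, (8|17)=+1; sign (−1)^0·+1^2·+1^7 = +1.
(a,b)_3: α=-18, u≡1; β=-8, v≡1 (mod 3); (1|3)=+1, (1|3)=+1; sign (−1)^0·+1^-8·+1^-18 = +1.
(a,b)_7: α=3, u≡1; β=0, v≡6 (mod 7); (1|7)=+1, (6|7)=-1; sign (−1)^0·+1^0·-1^3 = -1.
(a,b)_∞: sgn(-10318490)=−, sgn(-3770)=−, so -1.
(-10318490, -3770 / ℚ) ramifies at {2, 5, 7, 13, 29, ∞}: a division algebra.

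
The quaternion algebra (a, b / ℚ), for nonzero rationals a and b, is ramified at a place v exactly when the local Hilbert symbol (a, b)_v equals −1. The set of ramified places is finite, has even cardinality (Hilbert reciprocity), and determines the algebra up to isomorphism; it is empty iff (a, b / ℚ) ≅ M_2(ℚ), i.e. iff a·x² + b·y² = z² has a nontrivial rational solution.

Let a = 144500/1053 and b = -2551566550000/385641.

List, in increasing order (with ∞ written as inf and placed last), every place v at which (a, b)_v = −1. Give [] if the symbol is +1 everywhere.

Mod squares: a ≡ 65, b ≡ -3055. Check v ∈ {∞, 2, 3, 5, 13, 17, 23, 47}.
v=13: a=13^-1·(≡6), b=13^1·(≡10) mod 13; (6|13)=-1, (10|13)=+1; (−1)^{-1·1·6}·(-1)^1·(+1)^-1 = -1.
v=2: v_2(a)=2, v_2(b)=4; units ≡ 1, 1 (mod 8); ε·ε+αω+βω = 0·0+2·0+4·0 ≡ 0  ⇒  (a,b)_2 = +1.
v=23: a=23^0·(≡11), b=23^-2·(≡13) mod 23; (11|23)=-1, (13|23)=+1; (−1)^{0·-2·11}·(-1)^-2·(+1)^0 = +1.
v=47: a=47^0·(≡16), b=47^1·(≡19) mod 47; (16|47)=+1, (19|47)=-1; (−1)^{0·1·23}·(+1)^1·(-1)^0 = +1.
v=17: a=17^2·(≡10), b=17^4·(≡12) mod 17; (10|17)=-1, (12|17)=-1; (−1)^{2·4·8}·(-1)^4·(-1)^2 = +1.
v=∞: 65 > 0 and -3055 < 0  ⇒  (a,b)_∞ = +1.
v=3: a=3^-4·(≡2), b=3^-6·(≡2) mod 3; (2|3)=-1, (2|3)=-1; (−1)^{-4·-6·1}·(-1)^-6·(-1)^-4 = +1.
v=5: a=5^3·(≡2), b=5^5·(≡4) mod 5; (2|5)=-1, (4|5)=+1; (−1)^{3·5·2}·(-1)^5·(+1)^3 = -1.
(65, -3055 / ℚ) ramifies at {5, 13}: a division algebra.

[5, 13]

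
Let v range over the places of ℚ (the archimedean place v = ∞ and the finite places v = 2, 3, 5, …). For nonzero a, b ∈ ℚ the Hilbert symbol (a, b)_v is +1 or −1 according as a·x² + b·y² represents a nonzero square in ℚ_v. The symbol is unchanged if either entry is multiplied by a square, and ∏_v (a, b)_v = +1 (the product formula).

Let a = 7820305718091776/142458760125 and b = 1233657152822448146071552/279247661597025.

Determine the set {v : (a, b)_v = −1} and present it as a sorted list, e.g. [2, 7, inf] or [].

[5, 19]

(a, b) ≡ (1330, 247) mod (ℚ^×)²; places V = {2, 3, 5, 7, 11, 13, 19, 31, ∞}.
(a,b)_∞: sgn(1330)=+, sgn(247)=+, so +1.
(a,b)_3: α=-4, u≡1; β=-8, v≡1 (mod 3); (1|3)=+1, (1|3)=+1; sign (−1)^0·+1^-8·+1^-4 = +1.
(a,b)_31: α=-2, u≡18; β=-2, v≡21 (mod 31); (18|31)=+1, (21|31)=-1; sign (−1)^0·+1^-2·-1^-2 = +1.
(a,b)_11: α=-4, u≡7; β=-6, v≡4 (mod 11); (7|11)=-1, (4|11)=+1; sign (−1)^0·-1^-6·+1^-4 = +1.
(a,b)_7: α=7, u≡4; β=12, v≡1 (mod 7); (4|7)=+1, (1|7)=+1; sign (−1)^0·+1^12·+1^7 = +1.
(a,b)_13: α=2, u≡3; β=3, v≡2 (mod 13); (3|13)=+1, (2|13)=-1; sign (−1)^0·+1^3·-1^2 = +1.
(a,b)_2: α=13, β=14; u≡1, v≡7 (mod 8); ε(u)ε(v)=0·1, αω(v)=13·0, βω(u)=14·0; sum ≡ 0  ⇒  +1.
(a,b)_19: α=3, u≡3; β=5, v≡14 (mod 19); (3|19)=-1, (14|19)=-1; sign (−1)^1·-1^5·-1^3 = -1.
(a,b)_5: α=-3, u≡1; β=-2, v≡2 (mod 5); (1|5)=+1, (2|5)=-1; sign (−1)^0·+1^-2·-1^-3 = -1.
|Ram(1330, 247)| = 2, even; anisotropic at {5, 19}.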